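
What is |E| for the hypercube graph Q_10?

The 10-cube has n·2^(n-1) = 10·2^9 = 10·512 = 5120 edges.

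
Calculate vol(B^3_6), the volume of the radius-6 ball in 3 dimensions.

Volume = π^{3/2}·(6)^3/Γ(5/2) = 288·π ≈ 904.779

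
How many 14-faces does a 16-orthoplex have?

Number of 14-faces = 2^(14+1) · C(16,14+1) = 32768 · 16 = 524288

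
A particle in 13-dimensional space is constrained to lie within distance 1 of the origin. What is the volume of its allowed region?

Volume = π^{13/2}·(1)^13/Γ(15/2) = 128·π^6/135135 ≈ 0.910629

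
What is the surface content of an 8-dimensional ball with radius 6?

S_8(6) = 2·π^(8/2)·(6)^7 / Γ(8/2) = 93312·π^4 ≈ 9.08944e+06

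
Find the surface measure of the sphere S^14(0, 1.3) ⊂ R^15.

The surface area of an n-ball is 2π^(n/2) r^(n-1) / Γ(n/2). For n=15, r=1.3: 225.283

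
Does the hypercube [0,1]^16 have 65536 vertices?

True. The 16-cube has 2^16 = 65536 vertices.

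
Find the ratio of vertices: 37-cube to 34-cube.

The 37-cube has 2^37 = 137438953472 vertices. The 34-cube has 2^34 = 17179869184 vertices. Ratio: 137438953472/17179869184 = 8.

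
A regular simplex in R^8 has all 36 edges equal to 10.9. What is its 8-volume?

For a regular n-simplex with edge a, V = (a^n / n!)·√((n+1)/2^n). With a=10.9, n=8: V ≈ 926.601.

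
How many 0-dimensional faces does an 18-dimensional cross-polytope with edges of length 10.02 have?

Each 0-face is the convex hull of 1 vertex, one chosen as ±e_i from each of 1 distinct axis: 2^1·C(18,1) = 36.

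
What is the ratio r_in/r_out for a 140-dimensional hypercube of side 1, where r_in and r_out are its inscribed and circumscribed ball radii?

r_in / r_out = (1/2) / (1√140/2) = 1/√140 ≈ 0.0845154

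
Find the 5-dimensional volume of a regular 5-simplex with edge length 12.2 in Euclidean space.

V = (12.2^5 / 5!) · √((5+1) / 2^5) ≈ 975.256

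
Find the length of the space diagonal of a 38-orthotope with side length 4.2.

Diagonal = √38 · 4.2 ≈ 25.8905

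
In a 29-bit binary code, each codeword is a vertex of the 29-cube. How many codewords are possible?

The 29-cube has 2^29 = 536870912 vertices.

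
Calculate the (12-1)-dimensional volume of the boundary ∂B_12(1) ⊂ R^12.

S_12(1) = 2·π^(12/2)·(1)^11 / Γ(12/2) = π^6/60 ≈ 16.0232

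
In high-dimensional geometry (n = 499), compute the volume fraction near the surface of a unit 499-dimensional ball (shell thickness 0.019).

1 - (1-0.019)^499 ≈ 0.99993 ≈ 99.9930%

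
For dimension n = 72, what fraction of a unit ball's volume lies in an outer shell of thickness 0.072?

1 - (1-0.072)^72 ≈ 0.995393 ≈ 99.54%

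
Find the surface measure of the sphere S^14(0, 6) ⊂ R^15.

S = n·V_n(r)/r = 15·V_15(6)/6 (volume-to-surface relation), giving 743008370688·π^7/5005 ≈ 4.48372e+11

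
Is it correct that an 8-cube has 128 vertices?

False. The 8-cube has 2^8 = 256 vertices.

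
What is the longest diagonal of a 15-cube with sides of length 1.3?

||(1.3,1.3,...,1.3)|| = √(15)·1.3 ≈ 5.03488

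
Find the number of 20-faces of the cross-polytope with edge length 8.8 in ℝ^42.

f_20(42-orthoplex) = 2^21 · (42 choose 21) = 1128808577897594880.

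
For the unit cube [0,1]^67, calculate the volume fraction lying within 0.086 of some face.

Shell fraction = 1 - (1-0.172)^67 ≈ 0.9999967787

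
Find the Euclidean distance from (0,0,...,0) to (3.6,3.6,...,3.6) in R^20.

||(3.6,3.6,...,3.6)|| = √(20)·3.6 ≈ 16.0997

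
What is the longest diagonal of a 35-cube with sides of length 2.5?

d = √(2.5² + 2.5² + ... + 2.5²) [35 terms] = √(35·2.5²) = 2.5√35 ≈ 14.7902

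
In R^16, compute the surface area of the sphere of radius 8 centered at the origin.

|∂B_16(8)| = 4398046511104·π^8/315 ≈ 1.32479e+14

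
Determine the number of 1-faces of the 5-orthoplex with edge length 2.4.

Each 1-face is the convex hull of 2 vertices, one chosen as ±e_i from each of 2 distinct axes: 2^2·C(5,2) = 40.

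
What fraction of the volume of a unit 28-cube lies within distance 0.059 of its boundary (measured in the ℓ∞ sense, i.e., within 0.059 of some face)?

Shell fraction = 1 - (1-0.118)^28 ≈ 0.970275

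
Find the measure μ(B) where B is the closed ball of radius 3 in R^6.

V = 243·π^3/2 ≈ 3767.26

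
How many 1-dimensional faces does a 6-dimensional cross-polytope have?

Each 1-face is the convex hull of 2 vertices, one chosen as ±e_i from each of 2 distinct axes: 2^2·C(6,2) = 60.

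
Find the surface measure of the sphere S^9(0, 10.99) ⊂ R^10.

S = n·V_n(r)/r = 10·V_10(10.99)/10.99 (volume-to-surface relation), giving 5.96413e+10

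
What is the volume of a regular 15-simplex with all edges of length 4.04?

V = (4.04^15 / 15!) · √((15+1) / 2^15) ≈ 2.10647e-05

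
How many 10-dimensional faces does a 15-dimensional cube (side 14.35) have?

An n-cube has C(n,k)·2^(n-k) k-faces. Here C(15,10)·2^5 = 3003·32 = 96096.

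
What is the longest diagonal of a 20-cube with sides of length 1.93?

d = √(1.93² + 1.93² + ... + 1.93²) [20 terms] = √(20·1.93²) = 1.93√20 ≈ 8.63122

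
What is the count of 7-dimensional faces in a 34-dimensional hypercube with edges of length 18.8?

An n-cube has C(n,k)·2^(n-k) k-faces. Here C(34,7)·2^27 = 5379616·134217728 = 722039837032448.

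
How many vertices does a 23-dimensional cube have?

Number of vertices = 2^23 = 8388608.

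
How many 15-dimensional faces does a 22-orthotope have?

f_15(22-cube) = (22 choose 15) · 2^7 = 21829632.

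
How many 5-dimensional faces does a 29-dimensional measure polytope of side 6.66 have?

An n-cube has C(n,k)·2^(n-k) k-faces. Here C(29,5)·2^24 = 118755·16777216 = 1992378286080.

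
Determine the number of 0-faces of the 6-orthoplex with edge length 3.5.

An n-cross-polytope has 2^(k+1)·C(n,k+1) k-faces. Here 2^1·C(6,1) = 2·6 = 12.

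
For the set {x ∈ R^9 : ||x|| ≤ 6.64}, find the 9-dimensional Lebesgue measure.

The n-ball volume is π^(n/2)·r^n/Γ(n/2+1). With n=9, r=6.64: V ≈ 8.27619e+07.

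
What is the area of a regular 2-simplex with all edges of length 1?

Area = (√3/4) · 1² = 0.433013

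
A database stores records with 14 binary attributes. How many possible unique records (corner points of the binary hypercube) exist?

Number of vertices = 2^14 = 16384.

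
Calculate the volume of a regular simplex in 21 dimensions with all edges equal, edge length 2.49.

For a regular n-simplex with edge a, V = (a^n / n!)·√((n+1)/2^n). With a=2.49, n=21: V ≈ 1.32507e-14.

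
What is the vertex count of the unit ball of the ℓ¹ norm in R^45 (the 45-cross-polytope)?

The vertices are ±e_1, ..., ±e_45, so there are 2·45 = 90.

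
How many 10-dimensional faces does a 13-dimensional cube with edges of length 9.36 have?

f_10(13-cube) = (13 choose 10) · 2^3 = 2288.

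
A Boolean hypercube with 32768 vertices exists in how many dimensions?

2^n = 32768 ⇒ n = log_2(32768) = 15.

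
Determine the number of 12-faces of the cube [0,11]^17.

Number of 12-faces = C(17,12) · 2^(17-12) = 6188 · 32 = 198016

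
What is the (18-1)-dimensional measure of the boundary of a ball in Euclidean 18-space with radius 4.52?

The surface area of an n-ball is 2π^(n/2) r^(n-1) / Γ(n/2). For n=18, r=4.52: 2.02867e+11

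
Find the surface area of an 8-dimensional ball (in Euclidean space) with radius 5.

|∂B_8(5)| = 78125·π^4/3 ≈ 2.5367e+06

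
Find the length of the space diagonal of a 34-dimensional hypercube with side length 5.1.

Diagonal = √34 · 5.1 ≈ 29.7379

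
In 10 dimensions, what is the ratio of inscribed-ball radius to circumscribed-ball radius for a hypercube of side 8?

Ratio = (s/2)/(s√10/2) = 10^(-1/2) ≈ 0.316228.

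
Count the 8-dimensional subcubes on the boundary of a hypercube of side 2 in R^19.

An n-cube has C(n,k)·2^(n-k) k-faces. Here C(19,8)·2^11 = 75582·2048 = 154791936.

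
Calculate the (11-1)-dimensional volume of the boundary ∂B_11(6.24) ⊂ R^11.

The surface area of an n-ball is 2π^(n/2) r^(n-1) / Γ(n/2). For n=11, r=6.24: 1.855e+09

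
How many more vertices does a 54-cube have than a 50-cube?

The 54-cube has 2^54 = 18014398509481984 vertices. The 50-cube has 2^50 = 1125899906842624 vertices. Difference: 18014398509481984 - 1125899906842624 = 16888498602639360.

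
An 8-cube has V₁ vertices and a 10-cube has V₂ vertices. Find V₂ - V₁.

V₁ = 2^8 = 256. V₂ = 2^10 = 1024. V₂ - V₁ = 768.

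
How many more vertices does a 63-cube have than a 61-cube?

The 63-cube has 2^63 = 9223372036854775808 vertices. The 61-cube has 2^61 = 2305843009213693952 vertices. Difference: 9223372036854775808 - 2305843009213693952 = 6917529027641081856.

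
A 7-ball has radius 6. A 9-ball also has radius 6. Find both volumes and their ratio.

V_7(6) ≈ 1.32263e+06. V_9(6) ≈ 3.32414e+07. Ratio V_7/V_9 ≈ 0.03979.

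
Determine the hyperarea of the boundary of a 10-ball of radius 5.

S = n·V_n(r)/r = 10·V_10(5)/5 (volume-to-surface relation), giving 1953125·π^5/12 ≈ 4.98079e+07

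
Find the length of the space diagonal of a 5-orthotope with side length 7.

Diagonal = √5 · 7 ≈ 15.6525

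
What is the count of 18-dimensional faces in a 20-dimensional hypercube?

Number of 18-faces = C(20,18) · 2^(20-18) = 190 · 4 = 760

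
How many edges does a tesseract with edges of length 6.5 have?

An n-cube has n·2^(n-1) edges. With n = 4: 4·8 = 32.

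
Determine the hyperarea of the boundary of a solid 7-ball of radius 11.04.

S = n·V_n(r)/r = 7·V_7(11.04)/11.04 (volume-to-surface relation), giving 5.98815e+07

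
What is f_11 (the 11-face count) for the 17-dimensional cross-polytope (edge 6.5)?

Number of 11-faces = 2^(11+1) · C(17,11+1) = 4096 · 6188 = 25346048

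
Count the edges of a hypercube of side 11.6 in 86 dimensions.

Number of 1-faces = C(86,1)·2^(86-1) = 86·38685626227668133590597632 = 3326963855579459488791396352.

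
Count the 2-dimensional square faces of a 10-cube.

f_2(10-cube) = (10 choose 2) · 2^8 = 11520.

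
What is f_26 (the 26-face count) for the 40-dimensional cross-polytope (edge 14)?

f_26(40-orthoplex) = 2^27 · (40 choose 27) = 1615071835471216640.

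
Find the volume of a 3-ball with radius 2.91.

Volume = π^{3/2}·(2.91)^3/Γ(5/2) ≈ 103.221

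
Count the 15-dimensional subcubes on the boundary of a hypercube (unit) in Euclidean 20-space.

Number of 15-faces = C(20,15) · 2^(20-15) = 15504 · 32 = 496128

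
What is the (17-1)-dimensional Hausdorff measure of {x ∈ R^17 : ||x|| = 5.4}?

S_17(5.4) = 2·π^(17/2)·(5.4)^16 / Γ(17/2) ≈ 1.25288e+12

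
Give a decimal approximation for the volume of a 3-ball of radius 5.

V_3(5) = π^(3/2) · (5)^3 / Γ(3/2 + 1) = 500·π/3 ≈ 523.599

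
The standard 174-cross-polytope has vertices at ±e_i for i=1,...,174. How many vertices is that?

The 174-dimensional cross-polytope has 2n = 2·174 = 348 vertices.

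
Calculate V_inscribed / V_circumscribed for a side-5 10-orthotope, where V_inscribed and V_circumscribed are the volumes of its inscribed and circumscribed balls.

Volume scales as r^n, and r_in/r_out = 1/√10, giving (1/√10)^10 ≈ 1e-05.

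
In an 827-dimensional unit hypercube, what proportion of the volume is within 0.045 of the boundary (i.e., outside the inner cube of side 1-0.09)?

1 - (1 - 2·0.045)^827 = 1 - 0.91^827 ≈ 1 - 1.34e-34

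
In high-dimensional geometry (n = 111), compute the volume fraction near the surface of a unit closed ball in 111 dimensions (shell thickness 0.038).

1 - (1-0.038)^111 ≈ 0.986435 ≈ 98.64%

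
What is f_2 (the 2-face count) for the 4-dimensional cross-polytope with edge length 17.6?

Number of 2-faces = 2^(2+1) · C(4,2+1) = 8 · 4 = 32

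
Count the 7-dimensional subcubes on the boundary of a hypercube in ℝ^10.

Number of 7-faces = C(10,7) · 2^(10-7) = 120 · 8 = 960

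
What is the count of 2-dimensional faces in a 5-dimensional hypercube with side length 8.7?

Choose 2 of 5 axes to span the face (C(5,2) = 10 ways), then fix each of the remaining 3 coordinates at one of its two extreme values (2^3 = 8 ways): 10·8 = 80.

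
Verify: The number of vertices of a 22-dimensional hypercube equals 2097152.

False. The 22-cube has 2^22 = 4194304 vertices.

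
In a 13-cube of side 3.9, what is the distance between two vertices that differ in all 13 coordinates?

Diagonal = √13 · 3.9 ≈ 14.0616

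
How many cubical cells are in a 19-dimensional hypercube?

Choose 3 of 19 axes to span the face (C(19,3) = 969 ways), then fix each of the remaining 16 coordinates at one of its two extreme values (2^16 = 65536 ways): 969·65536 = 63504384.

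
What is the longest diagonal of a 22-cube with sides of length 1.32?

||(1.32,1.32,...,1.32)|| = √(22)·1.32 ≈ 6.19135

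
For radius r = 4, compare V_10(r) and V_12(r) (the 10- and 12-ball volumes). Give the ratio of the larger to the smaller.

V_10(4) ≈ 2.67404e+06, V_12(4) ≈ 2.2402e+07. The 12-ball is larger by a factor of 8.378.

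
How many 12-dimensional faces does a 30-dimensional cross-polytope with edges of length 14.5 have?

Number of 12-faces = 2^(12+1) · C(30,12+1) = 8192 · 119759850 = 981072691200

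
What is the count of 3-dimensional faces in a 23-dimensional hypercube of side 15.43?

Number of 3-faces = C(23,3) · 2^(23-3) = 1771 · 1048576 = 1857028096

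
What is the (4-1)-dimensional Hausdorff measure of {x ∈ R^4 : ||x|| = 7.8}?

S_4(7.8) = 2·π^(4/2)·(7.8)^3 / Γ(4/2) ≈ 9367.28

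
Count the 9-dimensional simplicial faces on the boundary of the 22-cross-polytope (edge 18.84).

An n-cross-polytope has 2^(k+1)·C(n,k+1) k-faces. Here 2^10·C(22,10) = 1024·646646 = 662165504.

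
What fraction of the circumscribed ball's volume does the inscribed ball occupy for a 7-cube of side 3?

V_in / V_out = (r_in/r_out)^7 = (1/√7)^7 = 7^(-7/2) ≈ 0.00110194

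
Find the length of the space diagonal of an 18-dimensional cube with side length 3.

Diagonal = √18 · 3 ≈ 12.7279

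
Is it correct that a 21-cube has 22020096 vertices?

False. The 21-cube has 2^21 = 2097152 vertices.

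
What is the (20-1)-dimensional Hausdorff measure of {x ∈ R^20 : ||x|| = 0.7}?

|∂B_20(0.7)| ≈ 0.00058834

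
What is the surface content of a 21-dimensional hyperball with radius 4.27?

S_21(4.27) = 2·π^(21/2)·(4.27)^20 / Γ(21/2) ≈ 1.18939e+12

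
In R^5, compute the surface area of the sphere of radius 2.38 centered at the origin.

S_5(2.38) = 2·π^(5/2)·(2.38)^4 / Γ(5/2) ≈ 844.455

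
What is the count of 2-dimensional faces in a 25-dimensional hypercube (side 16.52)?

An n-cube has C(n,k)·2^(n-k) k-faces. Here C(25,2)·2^23 = 300·8388608 = 2516582400.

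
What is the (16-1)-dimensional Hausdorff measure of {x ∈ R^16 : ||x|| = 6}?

S_16(6) = 2·π^(16/2)·(6)^15 / Γ(16/2) = 6530347008·π^8/35 ≈ 1.77038e+12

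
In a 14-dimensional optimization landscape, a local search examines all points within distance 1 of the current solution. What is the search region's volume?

Volume = π^{14/2}·(1)^14/Γ(8) = π^7/5040 ≈ 0.599265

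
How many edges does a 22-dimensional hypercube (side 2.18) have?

Each of the 2^22 = 4194304 vertices has degree 22; total edges = 22·2^22/2 = 46137344.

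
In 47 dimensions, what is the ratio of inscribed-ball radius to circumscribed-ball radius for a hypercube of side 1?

Ratio = (s/2)/(s√47/2) = 47^(-1/2) ≈ 0.145865.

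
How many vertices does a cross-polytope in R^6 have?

Each 0-face is the convex hull of 1 vertex, one chosen as ±e_i from each of 1 distinct axis: 2^1·C(6,1) = 12.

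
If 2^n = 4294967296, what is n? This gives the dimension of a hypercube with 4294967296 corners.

The n-cube has 2^n vertices, and 4294967296 = 2^32, so n = 32.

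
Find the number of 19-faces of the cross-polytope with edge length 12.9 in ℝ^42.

f_19(42-orthoplex) = 2^20 · (42 choose 20) = 538749548542033920.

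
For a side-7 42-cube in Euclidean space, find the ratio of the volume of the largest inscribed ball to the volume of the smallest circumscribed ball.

The radii are 7/2 and 7√42/2, so the volume ratio is (1/√42)^42 = 42^{-42/2} ≈ 8.1614e-35.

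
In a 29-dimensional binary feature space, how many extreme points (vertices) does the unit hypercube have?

The 29-cube has 2^29 = 536870912 vertices.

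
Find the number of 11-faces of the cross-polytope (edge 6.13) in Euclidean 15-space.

f_11(15-orthoplex) = 2^12 · (15 choose 12) = 1863680.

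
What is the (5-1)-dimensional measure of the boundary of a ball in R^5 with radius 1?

S = n·V_n(r)/r = 5·V_5(1)/1 (volume-to-surface relation), giving 8·π^2/3 ≈ 26.3189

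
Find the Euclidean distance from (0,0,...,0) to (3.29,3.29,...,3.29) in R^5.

The space diagonal of an n-cube of side s is s√n. Here 3.29·√5 ≈ 7.35666.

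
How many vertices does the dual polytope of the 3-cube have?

The vertices are ±e_1, ..., ±e_3, so there are 2·3 = 6.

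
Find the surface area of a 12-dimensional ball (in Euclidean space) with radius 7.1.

S_12(7.1) = 2·π^(12/2)·(7.1)^11 / Γ(12/2) ≈ 3.70331e+10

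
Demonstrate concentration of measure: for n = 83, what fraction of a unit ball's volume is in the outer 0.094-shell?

1 - (1-0.094)^83 ≈ 0.999724 ≈ 99.9724%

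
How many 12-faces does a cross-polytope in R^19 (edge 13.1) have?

An n-cross-polytope has 2^(k+1)·C(n,k+1) k-faces. Here 2^13·C(19,13) = 8192·27132 = 222265344.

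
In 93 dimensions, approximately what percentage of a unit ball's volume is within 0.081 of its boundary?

1 - (1-0.081)^93 ≈ 0.999612 ≈ 99.9612%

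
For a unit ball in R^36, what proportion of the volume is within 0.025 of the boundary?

V(inner)/V(outer) = ((1-0.025)/1)^36 ≈ 0.4019, so the shell fraction is 0.598055.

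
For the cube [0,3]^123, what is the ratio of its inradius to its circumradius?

r_in / r_out = (3/2) / (3√123/2) = 1/√123 ≈ 0.090167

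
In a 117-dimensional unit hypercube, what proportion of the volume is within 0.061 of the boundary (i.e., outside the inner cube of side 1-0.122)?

The inner cube has side 1-2·0.061 = 0.878 and volume (0.878)^117 ≈ 2.448e-07, so the shell holds 0.9999997552 of the volume.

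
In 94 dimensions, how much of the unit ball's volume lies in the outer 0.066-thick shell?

Shell fraction = 1 - (1-0.066)^94 ≈ 0.998368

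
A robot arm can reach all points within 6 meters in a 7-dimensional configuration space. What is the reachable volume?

The n-ball volume is π^(n/2)·r^n/Γ(n/2+1). With n=7, r=6: V = 1492992·π^3/35 ≈ 1.32263e+06.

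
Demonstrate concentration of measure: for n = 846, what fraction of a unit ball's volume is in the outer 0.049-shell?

1 - (1-0.049)^846 ≈ 1 - 3.473e-19 ≈ 100.000000%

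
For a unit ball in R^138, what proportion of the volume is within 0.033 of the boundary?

1 - (1-0.033)^138 ≈ 0.990253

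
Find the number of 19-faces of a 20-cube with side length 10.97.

f_19(20-cube) = (20 choose 19) · 2^1 = 40.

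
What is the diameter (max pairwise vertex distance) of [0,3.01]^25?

The space diagonal of an n-cube of side s is s√n. Here 3.01·√25 = 15.05.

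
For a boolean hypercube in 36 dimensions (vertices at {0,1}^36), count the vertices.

Each vertex is a binary string of length 36, so there are 2^36 = 68719476736.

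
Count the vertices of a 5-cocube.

Number of vertices = 2n = 10.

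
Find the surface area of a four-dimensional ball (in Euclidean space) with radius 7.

The surface area of an n-ball is 2π^(n/2) r^(n-1) / Γ(n/2). For n=4, r=7: 686·π^2 ≈ 6770.55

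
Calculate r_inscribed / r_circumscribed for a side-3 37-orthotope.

r_in / r_out = (3/2) / (3√37/2) = 1/√37 ≈ 0.164399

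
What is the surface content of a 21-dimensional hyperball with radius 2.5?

The surface area of an n-ball is 2π^(n/2) r^(n-1) / Γ(n/2). For n=21, r=2.5: 3814697265625·π^10/13408851456 ≈ 2.6642e+07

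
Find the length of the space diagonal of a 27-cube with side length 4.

||(4,4,...,4)|| = √(27)·4 ≈ 20.7846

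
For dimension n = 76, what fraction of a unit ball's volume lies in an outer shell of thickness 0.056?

1 - (1-0.056)^76 ≈ 0.987472 ≈ 98.75%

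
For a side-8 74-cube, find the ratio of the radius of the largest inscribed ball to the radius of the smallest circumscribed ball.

Ratio = (s/2)/(s√74/2) = 74^(-1/2) ≈ 0.116248.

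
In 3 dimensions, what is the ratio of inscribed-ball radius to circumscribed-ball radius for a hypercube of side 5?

Ratio = (s/2)/(s√3/2) = 3^(-1/2) ≈ 0.57735.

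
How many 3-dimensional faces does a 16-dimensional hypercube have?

Number of 3-faces = C(16,3) · 2^(16-3) = 560 · 8192 = 4587520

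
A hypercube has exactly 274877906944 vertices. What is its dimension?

Since 2^n = 274877906944, we have n = 38.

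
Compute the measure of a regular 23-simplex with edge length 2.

V_23 = √(24) · 2^23 / (23! · 2^(23/2)) ≈ 5.48853e-19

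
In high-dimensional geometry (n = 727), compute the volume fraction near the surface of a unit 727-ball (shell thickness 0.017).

1 - (1-0.017)^727 ≈ 0.9999961416 ≈ 99.999614%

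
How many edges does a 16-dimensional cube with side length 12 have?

Number of 1-faces = C(16,1)·2^(16-1) = 16·32768 = 524288.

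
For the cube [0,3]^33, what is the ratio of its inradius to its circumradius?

r_in = 3/2 (half the side); r_out = 3√33/2 (half the diagonal). Ratio = 1/√33 ≈ 0.174078.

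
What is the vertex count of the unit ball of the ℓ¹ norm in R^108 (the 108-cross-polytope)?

The 108-dimensional cross-polytope has 2n = 2·108 = 216 vertices.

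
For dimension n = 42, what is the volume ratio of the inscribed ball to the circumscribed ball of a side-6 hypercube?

V_in / V_out = (r_in/r_out)^42 = (1/√42)^42 = 42^(-42/2) ≈ 8.1614e-35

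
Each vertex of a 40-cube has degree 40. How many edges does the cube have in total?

Each of the 2^40 = 1099511627776 vertices has degree 40; total edges = 40·2^40/2 = 21990232555520.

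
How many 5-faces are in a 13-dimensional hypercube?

Number of 5-faces = C(13,5) · 2^(13-5) = 1287 · 256 = 329472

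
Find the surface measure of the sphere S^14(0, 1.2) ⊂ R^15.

The surface area of an n-ball is 2π^(n/2) r^(n-1) / Γ(n/2). For n=15, r=1.2: 73.4613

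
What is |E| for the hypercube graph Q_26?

The 26-cube has n·2^(n-1) = 26·2^25 = 26·33554432 = 872415232 edges.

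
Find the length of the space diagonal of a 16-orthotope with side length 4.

||(4,4,...,4)|| = √(16)·4 = 16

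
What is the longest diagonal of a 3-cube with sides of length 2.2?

The space diagonal of an n-cube of side s is s√n. Here 2.2·√3 ≈ 3.81051.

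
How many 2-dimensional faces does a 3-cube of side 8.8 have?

Number of 2-faces = C(3,2) · 2^(3-2) = 3 · 2 = 6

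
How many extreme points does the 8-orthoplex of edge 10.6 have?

The 8-dimensional cross-polytope has 2n = 2·8 = 16 vertices.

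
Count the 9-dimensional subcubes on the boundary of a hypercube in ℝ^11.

Choose 9 of 11 axes to span the face (C(11,9) = 55 ways), then fix each of the remaining 2 coordinates at one of its two extreme values (2^2 = 4 ways): 55·4 = 220.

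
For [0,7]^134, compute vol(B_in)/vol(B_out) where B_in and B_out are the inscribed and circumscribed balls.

V_in/V_out = n^(-n/2) = 134^(-134/2) ≈ 3.04774e-143.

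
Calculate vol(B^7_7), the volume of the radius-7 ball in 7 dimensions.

Volume = π^{7/2}·(7)^7/Γ(9/2) = 1882384·π^3/15 ≈ 3.89105e+06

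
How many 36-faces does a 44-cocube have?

Each 36-face is the convex hull of 37 vertices, one chosen as ±e_i from each of 37 distinct axes: 2^37·C(44,37) = 5266738762372612096.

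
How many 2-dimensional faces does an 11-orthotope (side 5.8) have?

An n-cube has C(n,k)·2^(n-k) k-faces. Here C(11,2)·2^9 = 55·512 = 28160.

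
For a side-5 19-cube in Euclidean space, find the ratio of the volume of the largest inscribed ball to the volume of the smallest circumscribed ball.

Volume scales as r^n, and r_in/r_out = 1/√19, giving (1/√19)^19 ≈ 7.10953e-13.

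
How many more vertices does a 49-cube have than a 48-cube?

The 49-cube has 2^49 = 562949953421312 vertices. The 48-cube has 2^48 = 281474976710656 vertices. Difference: 562949953421312 - 281474976710656 = 281474976710656.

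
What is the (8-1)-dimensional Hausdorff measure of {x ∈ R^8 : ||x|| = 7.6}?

S_8(7.6) = 2·π^(8/2)·(7.6)^7 / Γ(8/2) ≈ 4.75525e+07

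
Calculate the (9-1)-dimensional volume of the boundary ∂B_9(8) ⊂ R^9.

S = n·V_n(r)/r = 9·V_9(8)/8 (volume-to-surface relation), giving 536870912·π^4/105 ≈ 4.98058e+08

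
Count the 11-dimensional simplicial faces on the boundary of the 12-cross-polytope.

f_11(12-orthoplex) = 2^12 · (12 choose 12) = 4096.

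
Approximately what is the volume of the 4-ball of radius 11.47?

Volume = π^{4/2}·(11.47)^4/Γ(3) ≈ 85412.9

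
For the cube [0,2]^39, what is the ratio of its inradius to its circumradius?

r_in / r_out = (2/2) / (2√39/2) = 1/√39 ≈ 0.160128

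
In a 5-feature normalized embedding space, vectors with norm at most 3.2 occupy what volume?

V_5(3.2) = π^(5/2) · (3.2)^5 / Γ(5/2 + 1) ≈ 1766.23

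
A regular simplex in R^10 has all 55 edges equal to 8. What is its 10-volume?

For a regular n-simplex with edge a, V = (a^n / n!)·√((n+1)/2^n). With a=8, n=10: V ≈ 30.6678.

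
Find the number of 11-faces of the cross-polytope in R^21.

An n-cross-polytope has 2^(k+1)·C(n,k+1) k-faces. Here 2^12·C(21,12) = 4096·293930 = 1203937280.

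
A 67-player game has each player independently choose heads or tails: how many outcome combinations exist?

An n-cube has 2^n vertices; for n = 67 that is 2^67 = 147573952589676412928.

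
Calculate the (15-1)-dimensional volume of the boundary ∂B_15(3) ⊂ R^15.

S_15(3) = 2·π^(15/2)·(3)^14 / Γ(15/2) = 45349632·π^7/5005 ≈ 2.73665e+07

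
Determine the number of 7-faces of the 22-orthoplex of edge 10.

f_7(22-orthoplex) = 2^8 · (22 choose 8) = 81861120.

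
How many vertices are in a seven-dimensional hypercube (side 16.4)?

Number of 0-faces = C(7,0) · 2^(7-0) = 1 · 128 = 128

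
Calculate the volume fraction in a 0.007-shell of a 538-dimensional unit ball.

1 - (1-0.007)^538 ≈ 0.97716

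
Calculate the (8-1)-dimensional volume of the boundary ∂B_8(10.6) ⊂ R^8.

The surface area of an n-ball is 2π^(n/2) r^(n-1) / Γ(n/2). For n=8, r=10.6: 4.88224e+08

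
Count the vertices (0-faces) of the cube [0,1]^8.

The 8-cube has 2^8 = 256 vertices.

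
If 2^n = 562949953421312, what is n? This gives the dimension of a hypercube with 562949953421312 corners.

Since 2^n = 562949953421312, we have n = 49.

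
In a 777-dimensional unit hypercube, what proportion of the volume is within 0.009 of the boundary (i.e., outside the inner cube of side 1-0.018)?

1 - (1 - 2·0.009)^777 = 1 - 0.982^777 ≈ 0.9999992576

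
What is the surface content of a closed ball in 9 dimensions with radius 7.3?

S_9(7.3) = 2·π^(9/2)·(7.3)^8 / Γ(9/2) ≈ 2.3941e+08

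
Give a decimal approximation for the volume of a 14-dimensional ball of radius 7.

Volume = π^{14/2}·(7)^14/Γ(8) = 96889010407·π^7/720 ≈ 4.06435e+11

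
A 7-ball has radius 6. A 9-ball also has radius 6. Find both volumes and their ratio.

V_7(6) ≈ 1.32263e+06. V_9(6) ≈ 3.32414e+07. Ratio V_7/V_9 ≈ 0.03979.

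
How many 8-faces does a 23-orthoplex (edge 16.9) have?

Each 8-face is the convex hull of 9 vertices, one chosen as ±e_i from each of 9 distinct axes: 2^9·C(23,9) = 418401280.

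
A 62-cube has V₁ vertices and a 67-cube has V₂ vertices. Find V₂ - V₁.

V₁ = 2^62 = 4611686018427387904. V₂ = 2^67 = 147573952589676412928. V₂ - V₁ = 142962266571249025024.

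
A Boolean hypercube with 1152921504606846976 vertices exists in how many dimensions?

Since 2^n = 1152921504606846976, we have n = 60.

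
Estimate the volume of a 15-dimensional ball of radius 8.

V = 9007199254740992·π^7/2027025 ≈ 1.34208e+13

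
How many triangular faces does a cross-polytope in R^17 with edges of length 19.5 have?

f_2(17-orthoplex) = 2^3 · (17 choose 3) = 5440.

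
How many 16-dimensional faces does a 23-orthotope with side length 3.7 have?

An n-cube has C(n,k)·2^(n-k) k-faces. Here C(23,16)·2^7 = 245157·128 = 31380096.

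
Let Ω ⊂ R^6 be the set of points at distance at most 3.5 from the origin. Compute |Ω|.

V_6(3.5) = π^(6/2) · (3.5)^6 / Γ(6/2 + 1) = 117649·π^3/384 ≈ 9499.63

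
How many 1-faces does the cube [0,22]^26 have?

Each of the 2^26 = 67108864 vertices has degree 26; total edges = 26·2^26/2 = 872415232.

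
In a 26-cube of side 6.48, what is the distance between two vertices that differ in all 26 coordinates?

||(6.48,6.48,...,6.48)|| = √(26)·6.48 ≈ 33.0416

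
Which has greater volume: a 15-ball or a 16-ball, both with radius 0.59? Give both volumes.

V_15(0.59) ≈ 0.000139383. V_16(0.59) ≈ 5.07353e-05. The 15-ball is larger.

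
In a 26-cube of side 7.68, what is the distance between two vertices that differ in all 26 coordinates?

d = √(7.68² + 7.68² + ... + 7.68²) [26 terms] = √(26·7.68²) = 7.68√26 ≈ 39.1605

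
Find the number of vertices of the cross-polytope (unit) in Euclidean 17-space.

Number of 0-faces = 2^(0+1) · C(17,0+1) = 2 · 17 = 34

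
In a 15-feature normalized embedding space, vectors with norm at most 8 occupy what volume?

Volume = π^{15/2}·(8)^15/Γ(17/2) = 9007199254740992·π^7/2027025 ≈ 1.34208e+13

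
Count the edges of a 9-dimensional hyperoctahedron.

Each 1-face is the convex hull of 2 vertices, one chosen as ±e_i from each of 2 distinct axes: 2^2·C(9,2) = 144.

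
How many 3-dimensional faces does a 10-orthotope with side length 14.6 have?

f_3(10-cube) = (10 choose 3) · 2^7 = 15360.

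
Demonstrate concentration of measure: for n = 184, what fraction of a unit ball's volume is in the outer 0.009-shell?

1 - (1-0.009)^184 ≈ 0.810525 ≈ 81.05%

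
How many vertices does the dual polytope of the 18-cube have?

An n-cross-polytope has 2n vertices; here n = 18, giving 36.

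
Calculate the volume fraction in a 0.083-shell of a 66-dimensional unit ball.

Shell fraction = 1 - (1-0.083)^66 ≈ 0.996716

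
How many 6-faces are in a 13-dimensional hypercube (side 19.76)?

Choose 6 of 13 axes to span the face (C(13,6) = 1716 ways), then fix each of the remaining 7 coordinates at one of its two extreme values (2^7 = 128 ways): 1716·128 = 219648.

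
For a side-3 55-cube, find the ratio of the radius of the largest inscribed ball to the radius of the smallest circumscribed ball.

r_in = 3/2 (half the side); r_out = 3√55/2 (half the diagonal). Ratio = 1/√55 ≈ 0.13484.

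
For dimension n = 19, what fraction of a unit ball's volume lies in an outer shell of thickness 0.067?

1 - (1-0.067)^19 ≈ 0.732237 ≈ 73.22%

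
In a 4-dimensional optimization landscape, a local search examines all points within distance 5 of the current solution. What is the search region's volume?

V = 625·π^2/2 ≈ 3084.25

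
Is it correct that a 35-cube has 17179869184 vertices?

False. The 35-cube has 2^35 = 34359738368 vertices.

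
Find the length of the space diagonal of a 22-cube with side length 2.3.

||(2.3,2.3,...,2.3)|| = √(22)·2.3 ≈ 10.788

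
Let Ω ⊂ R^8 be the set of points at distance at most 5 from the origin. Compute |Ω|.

The n-ball volume is π^(n/2)·r^n/Γ(n/2+1). With n=8, r=5: V = 390625·π^4/24 ≈ 1.58543e+06.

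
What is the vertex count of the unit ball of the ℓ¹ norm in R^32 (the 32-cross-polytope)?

The 32-dimensional cross-polytope has 2n = 2·32 = 64 vertices.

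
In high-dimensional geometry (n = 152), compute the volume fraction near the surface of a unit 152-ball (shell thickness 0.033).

1 - (1-0.033)^152 ≈ 0.993907 ≈ 99.39%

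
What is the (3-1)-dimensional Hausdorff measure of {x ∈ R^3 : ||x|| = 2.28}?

|∂B_3(2.28)| = 4πr² = 4π·(2.28)² ≈ 65.325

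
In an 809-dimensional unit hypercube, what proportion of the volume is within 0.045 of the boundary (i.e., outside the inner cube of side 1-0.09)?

1 - (1 - 2·0.045)^809 = 1 - 0.91^809 ≈ 1 - 7.32e-34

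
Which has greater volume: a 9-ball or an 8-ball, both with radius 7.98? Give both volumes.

V_9(7.98) ≈ 4.32856e+08. V_8(7.98) ≈ 6.67439e+07. The 9-ball is larger.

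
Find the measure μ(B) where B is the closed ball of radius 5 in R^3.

V_3(5) = π^(3/2) · (5)^3 / Γ(3/2 + 1) = 500·π/3 ≈ 523.599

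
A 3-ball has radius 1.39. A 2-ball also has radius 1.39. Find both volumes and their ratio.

V_3(1.39) ≈ 11.2495. V_2(1.39) ≈ 6.06987. Ratio V_3/V_2 ≈ 1.853.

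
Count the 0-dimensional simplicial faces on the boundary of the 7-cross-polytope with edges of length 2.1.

f_0(7-orthoplex) = 2^1 · (7 choose 1) = 14.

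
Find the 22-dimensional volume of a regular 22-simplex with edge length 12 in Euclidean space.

V_22 = √(23) · 12^22 / (22! · 2^(22/2)) ≈ 1.15015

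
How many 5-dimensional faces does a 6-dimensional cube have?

Number of 5-faces = C(6,5) · 2^(6-5) = 6 · 2 = 12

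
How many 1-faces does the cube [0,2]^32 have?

The 32-cube has n·2^(n-1) = 32·2^31 = 32·2147483648 = 68719476736 edges.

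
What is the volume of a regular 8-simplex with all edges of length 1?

V = (1^8 / 8!) · √((8+1) / 2^8) ≈ 4.6503e-06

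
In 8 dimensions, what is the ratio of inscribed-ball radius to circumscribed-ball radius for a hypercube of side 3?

r_in / r_out = (3/2) / (3√8/2) = 1/√8 ≈ 0.353553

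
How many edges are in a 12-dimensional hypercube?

f_1(12-cube) = (12 choose 1) · 2^11 = 24576.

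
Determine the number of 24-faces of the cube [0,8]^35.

Choose 24 of 35 axes to span the face (C(35,24) = 417225900 ways), then fix each of the remaining 11 coordinates at one of its two extreme values (2^11 = 2048 ways): 417225900·2048 = 854478643200.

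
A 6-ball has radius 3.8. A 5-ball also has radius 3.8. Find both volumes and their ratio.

V_6(3.8) ≈ 15559.7. V_5(3.8) ≈ 4170.77. Ratio V_6/V_5 ≈ 3.731.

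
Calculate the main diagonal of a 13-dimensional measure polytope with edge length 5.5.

d = √(5.5² + 5.5² + ... + 5.5²) [13 terms] = √(13·5.5²) = 5.5√13 ≈ 19.8305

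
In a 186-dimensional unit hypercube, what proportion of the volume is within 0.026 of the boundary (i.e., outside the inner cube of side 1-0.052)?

Shell fraction = 1 - (1-0.052)^186 ≈ 0.999951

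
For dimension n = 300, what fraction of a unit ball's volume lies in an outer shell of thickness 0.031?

1 - (1-0.031)^300 ≈ 0.999921 ≈ 99.9921%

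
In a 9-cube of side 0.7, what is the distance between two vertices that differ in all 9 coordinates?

d = √(0.7² + 0.7² + ... + 0.7²) [9 terms] = √(9·0.7²) = 0.7√9 = 2.1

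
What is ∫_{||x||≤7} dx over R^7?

V_7(7) = π^(7/2) · (7)^7 / Γ(7/2 + 1) = 1882384·π^3/15 ≈ 3.89105e+06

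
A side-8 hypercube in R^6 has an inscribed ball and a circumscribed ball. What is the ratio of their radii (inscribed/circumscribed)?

For an n-cube of any side s, the inradius is s/2 and the circumradius is s√n/2, so the ratio is 1/√6 ≈ 0.408248.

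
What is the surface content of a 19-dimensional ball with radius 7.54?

|∂B_19(7.54)| ≈ 5.49573e+15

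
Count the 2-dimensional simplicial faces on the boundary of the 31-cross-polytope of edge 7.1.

An n-cross-polytope has 2^(k+1)·C(n,k+1) k-faces. Here 2^3·C(31,3) = 8·4495 = 35960.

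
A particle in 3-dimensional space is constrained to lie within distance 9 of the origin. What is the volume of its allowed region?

V = 972·π ≈ 3053.63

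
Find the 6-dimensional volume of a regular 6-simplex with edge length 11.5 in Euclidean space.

For a regular n-simplex with edge a, V = (a^n / n!)·√((n+1)/2^n). With a=11.5, n=6: V ≈ 1062.46.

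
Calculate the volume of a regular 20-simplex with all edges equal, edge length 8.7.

V_20 = √(21) · 8.7^20 / (20! · 2^(20/2)) ≈ 0.0113519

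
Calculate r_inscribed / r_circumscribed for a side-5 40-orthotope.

r_in / r_out = (5/2) / (5√40/2) = 1/√40 ≈ 0.158114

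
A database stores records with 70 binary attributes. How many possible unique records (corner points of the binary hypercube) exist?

The 70-cube has 2^70 = 1180591620717411303424 vertices.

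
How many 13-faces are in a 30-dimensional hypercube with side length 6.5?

Choose 13 of 30 axes to span the face (C(30,13) = 119759850 ways), then fix each of the remaining 17 coordinates at one of its two extreme values (2^17 = 131072 ways): 119759850·131072 = 15697163059200.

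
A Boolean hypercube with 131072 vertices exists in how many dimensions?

n = log_2(131072) = 17.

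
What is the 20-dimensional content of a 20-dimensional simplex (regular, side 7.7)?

V = (7.7^20 / 20!) · √((20+1) / 2^20) ≈ 0.000987415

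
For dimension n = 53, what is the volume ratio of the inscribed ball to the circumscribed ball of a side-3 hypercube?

V_in / V_out = (r_in/r_out)^53 = (1/√53)^53 = 53^(-53/2) ≈ 2.02623e-46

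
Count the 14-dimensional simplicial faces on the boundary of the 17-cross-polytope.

An n-cross-polytope has 2^(k+1)·C(n,k+1) k-faces. Here 2^15·C(17,15) = 32768·136 = 4456448.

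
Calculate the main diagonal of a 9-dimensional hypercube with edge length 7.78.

Diagonal = √9 · 7.78 = 23.34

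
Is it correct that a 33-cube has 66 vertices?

False. The 33-cube has 2^33 = 8589934592 vertices.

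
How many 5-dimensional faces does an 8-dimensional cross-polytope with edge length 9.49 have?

f_5(8-orthoplex) = 2^6 · (8 choose 6) = 1792.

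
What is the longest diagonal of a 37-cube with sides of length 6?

d = √(6² + 6² + ... + 6²) [37 terms] = √(37·6²) = 6√37 ≈ 36.4966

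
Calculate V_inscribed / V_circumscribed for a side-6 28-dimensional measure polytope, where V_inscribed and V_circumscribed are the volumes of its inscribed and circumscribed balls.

The radii are 6/2 and 6√28/2, so the volume ratio is (1/√28)^28 = 28^{-28/2} ≈ 5.49272e-21.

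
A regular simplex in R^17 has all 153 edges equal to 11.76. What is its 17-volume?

V_17 = √(18) · 11.76^17 / (17! · 2^(17/2)) ≈ 51.8486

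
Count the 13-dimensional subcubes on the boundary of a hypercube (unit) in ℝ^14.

Number of 13-faces = C(14,13) · 2^(14-13) = 14 · 2 = 28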